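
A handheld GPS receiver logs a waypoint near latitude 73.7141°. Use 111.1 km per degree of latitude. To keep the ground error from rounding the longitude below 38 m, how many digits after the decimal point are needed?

At 73.7141° one degree of longitude covers 111100 × cos 73.7141° ≈ 111100 × 0.2804 ≈ 31155.8 m.
N decimal places → at most half a unit in the last place, 0.5 × 10⁻ᴺ° = 31155.8/2 × 10⁻ᴺ m.
Setting 15577.9 × 10⁻ᴺ ≤ 38 gives 10ᴺ ≥ 409.9, i.e. N ≥ 2.61.
At 2 places the error can reach 156 m, but 3 places keeps it to 15.6 m.

3 decimal places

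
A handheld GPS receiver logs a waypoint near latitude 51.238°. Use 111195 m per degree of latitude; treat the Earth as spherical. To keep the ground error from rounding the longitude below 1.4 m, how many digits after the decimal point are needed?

At 51.238° one degree of longitude covers 111195 × cos 51.238° ≈ 111195 × 0.6261 ≈ 69617.7 m.
With N decimal places the half-ulp bound is 0.5·10⁻ᴺ°, or 0.5·10⁻ᴺ × 69617.7 m on the ground.
Need 0.5 × 69617.7 × 10⁻ᴺ ≤ 1.4 → 10⁻ᴺ ≤ 4.022e-05, so N ≥ 4.40.
At 4 places the error can reach 3.48 m, but 5 places keeps it to 0.348 m.

5 decimal places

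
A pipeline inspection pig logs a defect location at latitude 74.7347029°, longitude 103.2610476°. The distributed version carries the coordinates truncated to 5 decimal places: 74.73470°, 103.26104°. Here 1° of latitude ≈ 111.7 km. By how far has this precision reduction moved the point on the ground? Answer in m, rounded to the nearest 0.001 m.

0.394 m

Δlat = 74.7347029 − 74.73470 = +0.0000029°; Δlon = 103.2610476 − 103.26104 = +0.0000076°.
N–S: 0.0000029° × 111700 m/° = 0.32393 m.
E–W at 74.7347°: 0.0000076° × 111700 × cos 74.7347° = 0.0000076 × 111700 × 0.2633 ≈ 0.223511 m.
Hypotenuse of the two orthogonal shifts: √(0.32393² + 0.223511²) = 0.393558 m.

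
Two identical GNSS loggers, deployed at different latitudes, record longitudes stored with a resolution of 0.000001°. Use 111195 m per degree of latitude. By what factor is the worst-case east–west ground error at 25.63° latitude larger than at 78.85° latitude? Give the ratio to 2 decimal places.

With a 0.000001° grid the true value lies within half a step, ±0.000001°/2 = ±5e-07°, of the stored one.
Error at 25.63° = 5e-07° × 111195 × cos 25.63° ≈ 0.055597 × 0.9016 = 0.050127 m.
At 78.85°: 5e-07° × 111195 × cos 78.85° = 5e-07 × 111195 × 0.1934 ≈ 0.010751 m.
The ratio reduces to cos 25.63° / cos 78.85° = 0.9016/0.1934 ≈ 4.6624.

4.66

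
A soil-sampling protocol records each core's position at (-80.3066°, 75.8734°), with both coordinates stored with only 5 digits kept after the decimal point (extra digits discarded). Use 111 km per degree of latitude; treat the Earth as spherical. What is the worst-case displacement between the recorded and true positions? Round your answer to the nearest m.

Truncating at 5 decimal places can drop up to a full unit in the last place, so each coordinate may be off by as much as 1e-05°.
Latitude error → 1e-05 × 111000 = 1.11 m along the meridian.
E–W at 80.3066°: 1e-05° × 111000 × cos 80.3066° = 1e-05 × 111000 × 0.1684 ≈ 0.186897 m.
The two errors are perpendicular, so the maximum displacement is √(1.11² + 0.186897²) ≈ 1.12562 m.

1 m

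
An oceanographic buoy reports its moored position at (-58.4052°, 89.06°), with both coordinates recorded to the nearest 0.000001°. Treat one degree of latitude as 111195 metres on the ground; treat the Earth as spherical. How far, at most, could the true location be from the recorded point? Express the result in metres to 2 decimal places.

Rounding to 6 decimal places leaves each coordinate within ±5e-07° of the true value.
Latitude error → 5e-07 × 111195 = 0.0555975 m along the meridian.
Longitude error → 5e-07 × 111195 × cos 58.4052° = 5e-07 × 111195 × 0.5239 ≈ 0.029128 m.
Combining orthogonally: (0.0555975² + 0.029128²)^½ ≈ 0.0627656 m.

0.06 metres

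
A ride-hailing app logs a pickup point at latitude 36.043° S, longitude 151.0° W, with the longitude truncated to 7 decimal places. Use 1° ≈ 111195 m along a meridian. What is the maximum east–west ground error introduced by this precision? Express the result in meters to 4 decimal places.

0.0090 meters

Truncating at 7 decimal places can drop up to a full unit in the last place, so the longitude may be off by as much as 1e-07°.
Parallels shrink by cos φ, so at 36.043° a degree of longitude is 111195 × 0.8086 ≈ 89909.6 m.
Maximum E–W displacement: 1e-07 × 89909.6 = 0.00899096 m.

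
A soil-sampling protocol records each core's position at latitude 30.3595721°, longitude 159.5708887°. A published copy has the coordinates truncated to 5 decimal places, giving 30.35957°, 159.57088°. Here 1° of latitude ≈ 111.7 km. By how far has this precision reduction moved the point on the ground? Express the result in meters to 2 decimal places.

The latitude changed by +0.0000021° and the longitude by +0.0000087°.
North–south shift: 0.0000021 × 111700 = 0.23457 m.
E–W at 30.3596°: 0.0000087° × 111700 × cos 30.3596° = 0.0000087 × 111700 × 0.8629 ≈ 0.838529 m.
Distance: √(0.23457² + 0.838529²) ≈ 0.87072 m.

0.87 meters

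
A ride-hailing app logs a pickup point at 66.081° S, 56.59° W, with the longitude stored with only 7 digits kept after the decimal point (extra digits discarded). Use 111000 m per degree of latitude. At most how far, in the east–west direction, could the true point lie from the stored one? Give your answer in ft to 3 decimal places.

0.015 ft

Truncating at 7 decimal places can drop up to a full unit in the last place, so the longitude may be off by as much as 1e-07°.
At latitude 66.081° a degree of longitude spans 111000 m × cos 66.081° = 111000 × 0.4054 ≈ 45004.4 m.
So at most 1e-07° × 45004.4 ≈ 0.00450044 m east–west.
Converting: 0.00450044 m × 3.2808 ft/m ≈ 0.014765 ft.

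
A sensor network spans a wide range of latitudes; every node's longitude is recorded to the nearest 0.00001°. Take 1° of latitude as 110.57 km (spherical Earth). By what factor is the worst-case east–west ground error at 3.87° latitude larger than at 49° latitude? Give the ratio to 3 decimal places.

1.521

Rounding to 5 decimal places leaves the longitude within ±5e-06° of the true value.
At 3.87°: 5e-06° × 110570 × cos 3.87° = 5e-06 × 110570 × 0.9977 ≈ 0.55159 m.
Error at 49° = 5e-06° × 110570 × cos 49° ≈ 0.55285 × 0.6561 = 0.3627 m.
The ratio reduces to cos 3.87° / cos 49° = 0.9977/0.6561 ≈ 1.5208.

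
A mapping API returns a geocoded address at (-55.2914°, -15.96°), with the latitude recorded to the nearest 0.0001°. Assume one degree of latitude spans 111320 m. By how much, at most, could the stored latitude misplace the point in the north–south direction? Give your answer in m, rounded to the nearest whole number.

6 m

Rounding to 4 decimal places leaves the latitude within ±5e-05° of the true value.
So the N–S error is at most 5e-05 × 111320 = 5.566 m.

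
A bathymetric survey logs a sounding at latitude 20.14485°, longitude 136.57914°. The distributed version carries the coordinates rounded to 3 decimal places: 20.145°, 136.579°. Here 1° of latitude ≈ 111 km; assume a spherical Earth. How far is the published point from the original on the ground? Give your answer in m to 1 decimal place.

Δlat = 20.14485 − 20.145 = -0.00015°; Δlon = 136.57914 − 136.579 = +0.00014°.
N–S: -0.00015° × 111000 m/° = -16.65 m.
E–W at 20.145°: 0.00014° × 111000 × cos 20.145° = 0.00014 × 111000 × 0.9388 ≈ 14.5893 m.
Distance: √(16.65² + 14.5893²) ≈ 22.1375 m.

22.1 m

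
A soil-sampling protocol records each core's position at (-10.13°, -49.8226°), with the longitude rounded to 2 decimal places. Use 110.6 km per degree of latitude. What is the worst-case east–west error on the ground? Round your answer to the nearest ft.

1786 ft

Rounding to 2 decimal places leaves the longitude within ±0.005° of the true value.
At latitude 10.13° a degree of longitude spans 110600 m × cos 10.13° = 110600 × 0.9844 ≈ 108876 m.
Maximum E–W displacement: 0.005 × 108876 = 544.379 m.
In feet: 544.379 m ÷ 0.3048 ≈ 1786 ft.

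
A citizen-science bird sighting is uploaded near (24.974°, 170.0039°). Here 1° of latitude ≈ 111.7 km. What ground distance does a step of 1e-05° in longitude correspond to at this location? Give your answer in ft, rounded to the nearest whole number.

1e-05° of longitude at 24.974° is 1e-05 × 111700 × cos 24.974° ≈ 1e-05 × 101256 = 1.01256 m.
Converting: 1.01256 m × 3.2808 ft/m ≈ 3.322 ft.

3 ft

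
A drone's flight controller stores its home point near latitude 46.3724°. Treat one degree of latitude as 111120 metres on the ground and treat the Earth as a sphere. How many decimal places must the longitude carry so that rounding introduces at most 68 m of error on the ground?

3

At 46.3724° one degree of longitude covers 111120 × cos 46.3724° ≈ 111120 × 0.6900 ≈ 76669.3 m.
Rounding to N decimal places gives at most 0.5 × 10⁻ᴺ degrees of error, i.e. 0.5 × 10⁻ᴺ × 76669.3 m.
Need 0.5 × 76669.3 × 10⁻ᴺ ≤ 68 → 10⁻ᴺ ≤ 1.774e-03, so N ≥ 2.75.
N = 2 would give 383 m (too coarse); N = 3 gives 38.3 m ≤ 68 m.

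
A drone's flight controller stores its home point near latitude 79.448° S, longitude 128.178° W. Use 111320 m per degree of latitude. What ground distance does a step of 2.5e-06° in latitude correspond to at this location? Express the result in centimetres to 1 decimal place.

Along a meridian 2.5e-06° is 2.5e-06 × 111320 = 0.2783 m.
That is 0.2783 m = 27.83 cm.

27.8 centimetres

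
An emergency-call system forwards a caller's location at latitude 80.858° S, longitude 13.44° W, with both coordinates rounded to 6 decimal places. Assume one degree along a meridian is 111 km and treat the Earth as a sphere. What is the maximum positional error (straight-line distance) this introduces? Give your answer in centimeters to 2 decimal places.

5.62 centimeters

Rounding to 6 decimal places leaves each coordinate within ±5e-07° of the true value.
North–south component: 5e-07° × 111000 = 0.0555 m.
E–W at 80.858°: 5e-07° × 111000 × cos 80.858° = 5e-07 × 111000 × 0.1589 ≈ 0.00881794 m.
Combining orthogonally: (0.0555² + 0.00881794²)^½ ≈ 0.0561961 m.
That is 0.0561961 m = 5.6196 cm.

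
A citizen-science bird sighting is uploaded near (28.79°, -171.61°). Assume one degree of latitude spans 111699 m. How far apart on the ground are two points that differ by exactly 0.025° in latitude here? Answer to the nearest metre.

2792 metres

0.025° × 111699 m/° = 2792.48 m.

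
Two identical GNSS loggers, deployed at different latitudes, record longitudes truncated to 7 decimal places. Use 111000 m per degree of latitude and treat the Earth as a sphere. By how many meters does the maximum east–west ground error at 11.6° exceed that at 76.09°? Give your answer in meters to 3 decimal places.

0.008 meters

Truncating at 7 decimal places can drop up to a full unit in the last place, so the longitude may be off by as much as 1e-07°.
Error at 11.6° = 1e-07° × 111000 × cos 11.6° ≈ 0.0111 × 0.9796 = 0.010873 m.
Error at 76.09° = 1e-07° × 111000 × cos 76.09° ≈ 0.0111 × 0.2404 = 0.0026684 m.
Difference: 0.010873 − 0.0026684 = 0.0082049 m.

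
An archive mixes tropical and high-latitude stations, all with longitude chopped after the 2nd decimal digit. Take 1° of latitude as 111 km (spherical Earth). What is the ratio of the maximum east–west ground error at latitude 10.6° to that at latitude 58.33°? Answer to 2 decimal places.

1.87

Truncating at 2 decimal places can drop up to a full unit in the last place, so the longitude may be off by as much as 0.01°.
At 10.6°: 0.01° × 111000 × cos 10.6° = 0.01 × 111000 × 0.9829 ≈ 1091.1 m.
At 58.33°: 0.01° × 111000 × cos 58.33° = 0.01 × 111000 × 0.5250 ≈ 582.78 m.
Ratio: 1091.1 / 582.78 = cos 10.6° / cos 58.33° ≈ 1.8722.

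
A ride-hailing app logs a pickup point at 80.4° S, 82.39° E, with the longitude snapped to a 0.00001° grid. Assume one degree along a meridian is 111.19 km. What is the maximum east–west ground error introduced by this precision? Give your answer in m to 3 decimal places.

0.093 m

With a 0.00001° grid the true value lies within half a step, ±0.00001°/2 = ±5e-06°, of the stored one.
At latitude 80.4° a degree of longitude spans 111190 m × cos 80.4° = 111190 × 0.1668 ≈ 18543 m.
East–west error: 5e-06° × 18543 m/° ≈ 0.0927151 m.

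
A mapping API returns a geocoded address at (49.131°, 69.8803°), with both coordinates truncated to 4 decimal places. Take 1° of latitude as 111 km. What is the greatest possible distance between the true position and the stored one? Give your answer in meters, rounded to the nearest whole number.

13 meters

Truncating at 4 decimal places can drop up to a full unit in the last place, so each coordinate may be off by as much as 0.0001°.
North–south component: 0.0001° × 111000 = 11.1 m.
E–W at 49.131°: 0.0001° × 111000 × cos 49.131° = 0.0001 × 111000 × 0.6543 ≈ 7.26308 m.
Combining orthogonally: (11.1² + 7.26308²)^½ ≈ 13.2651 m.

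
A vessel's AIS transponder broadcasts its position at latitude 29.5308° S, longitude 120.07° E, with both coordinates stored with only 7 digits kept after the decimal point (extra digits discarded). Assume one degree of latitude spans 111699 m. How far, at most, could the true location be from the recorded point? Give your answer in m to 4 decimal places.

0.0148 m

Truncating at 7 decimal places can drop up to a full unit in the last place, so each coordinate may be off by as much as 1e-07°.
Latitude error → 1e-07 × 111699 = 0.0111699 m along the meridian.
East–west component at 29.5308°: 1e-07° × 111699 × cos 29.5308° ≈ 1e-07 × 97188.3 ≈ 0.00971883 m.
Combining orthogonally: (0.0111699² + 0.00971883²)^½ ≈ 0.0148062 m.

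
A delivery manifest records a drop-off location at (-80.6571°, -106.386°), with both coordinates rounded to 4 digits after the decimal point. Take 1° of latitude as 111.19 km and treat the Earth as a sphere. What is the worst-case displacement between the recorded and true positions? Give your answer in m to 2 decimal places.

5.63 m

Rounding to 4 decimal places leaves each coordinate within ±5e-05° of the true value.
Latitude error → 5e-05 × 111190 = 5.5595 m along the meridian.
Longitude error → 5e-05 × 111190 × cos 80.6571° = 5e-05 × 111190 × 0.1623 ≈ 0.902544 m.
Worst case both components are at the extreme and orthogonal: √(5.5595² + 0.902544²) ≈ 5.63228 m.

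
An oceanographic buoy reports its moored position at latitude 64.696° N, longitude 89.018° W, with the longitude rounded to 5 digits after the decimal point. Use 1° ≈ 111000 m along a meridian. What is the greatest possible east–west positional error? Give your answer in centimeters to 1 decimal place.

23.7 centimeters

Rounding to 5 decimal places leaves the longitude within ±5e-06° of the true value.
One degree of longitude at 64.696° is 111000 × cos 64.696° ≈ 111000 × 0.4274 = 47443.7 m.
Maximum E–W displacement: 5e-06 × 47443.7 = 0.237219 m.
That is 0.237219 m = 23.722 cm.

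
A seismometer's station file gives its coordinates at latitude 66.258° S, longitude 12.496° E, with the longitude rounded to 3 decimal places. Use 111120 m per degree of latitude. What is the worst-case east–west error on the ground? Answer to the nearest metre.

Rounding to 3 decimal places leaves the longitude within ±0.0005° of the true value.
One degree of longitude at 66.258° is 111120 × cos 66.258° ≈ 111120 × 0.4026 = 44739 m.
So at most 0.0005° × 44739 ≈ 22.3695 m east–west.

22 metres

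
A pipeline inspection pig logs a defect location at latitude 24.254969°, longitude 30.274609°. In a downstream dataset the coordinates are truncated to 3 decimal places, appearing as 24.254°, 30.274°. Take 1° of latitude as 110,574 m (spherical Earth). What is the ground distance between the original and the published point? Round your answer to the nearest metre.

123 metres

Δlat = 24.254969 − 24.254 = +0.000969°; Δlon = 30.274609 − 30.274 = +0.000609°.
N–S: 0.000969° × 110574 m/° = 107.146 m.
East–west at this latitude: 0.000609° × 110574 × cos 24.254° ≈ 0.000609 × 100814 = 61.3957 m.
Distance: √(107.146² + 61.3957²) ≈ 123.49 m.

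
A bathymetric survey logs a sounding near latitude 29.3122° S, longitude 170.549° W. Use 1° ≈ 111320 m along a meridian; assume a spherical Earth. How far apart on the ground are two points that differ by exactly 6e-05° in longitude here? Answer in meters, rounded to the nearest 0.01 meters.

6e-05° of longitude at 29.3122° is 6e-05 × 111320 × cos 29.3122° ≈ 6e-05 × 97067.1 = 5.82403 m.

5.82 meters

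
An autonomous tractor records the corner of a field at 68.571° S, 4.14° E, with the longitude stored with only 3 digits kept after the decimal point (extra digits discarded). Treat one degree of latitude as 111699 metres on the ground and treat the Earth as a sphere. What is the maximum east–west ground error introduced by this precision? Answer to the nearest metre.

41 metres

Truncating at 3 decimal places can drop up to a full unit in the last place, so the longitude may be off by as much as 0.001°.
Parallels shrink by cos φ, so at 68.571° a degree of longitude is 111699 × 0.3653 ≈ 40809 m.
So at most 0.001° × 40809 ≈ 40.809 m east–west.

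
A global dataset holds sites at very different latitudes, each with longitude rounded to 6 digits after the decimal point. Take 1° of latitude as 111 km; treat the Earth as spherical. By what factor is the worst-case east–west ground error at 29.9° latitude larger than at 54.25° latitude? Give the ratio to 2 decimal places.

1.48

Rounding to 6 decimal places leaves the longitude within ±5e-07° of the true value.
Error at 29.9° = 5e-07° × 111000 × cos 29.9° ≈ 0.0555 × 0.8669 = 0.048113 m.
Error at 54.25° = 5e-07° × 111000 × cos 54.25° ≈ 0.0555 × 0.5842 = 0.032426 m.
The ratio reduces to cos 29.9° / cos 54.25° = 0.8669/0.5842 ≈ 1.4838.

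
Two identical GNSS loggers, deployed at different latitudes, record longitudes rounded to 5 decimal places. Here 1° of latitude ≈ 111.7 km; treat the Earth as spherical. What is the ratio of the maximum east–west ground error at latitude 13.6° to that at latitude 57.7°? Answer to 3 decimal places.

1.819

Rounding to 5 decimal places leaves the longitude within ±5e-06° of the true value.
At 13.6°: 5e-06° × 111700 × cos 13.6° = 5e-06 × 111700 × 0.9720 ≈ 0.54284 m.
At 57.7°: 5e-06° × 111700 × cos 57.7° = 5e-06 × 111700 × 0.5344 ≈ 0.29844 m.
Ratio: 0.54284 / 0.29844 = cos 13.6° / cos 57.7° ≈ 1.8190.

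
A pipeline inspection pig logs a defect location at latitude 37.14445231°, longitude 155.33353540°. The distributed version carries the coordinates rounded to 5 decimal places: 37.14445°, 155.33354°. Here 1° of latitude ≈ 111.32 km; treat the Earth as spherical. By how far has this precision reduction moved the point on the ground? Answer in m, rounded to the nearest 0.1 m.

0.5 m

The latitude changed by +0.00000231° and the longitude by -0.00000460°.
North–south shift: 0.00000231 × 111320 = 0.257149 m.
East–west at this latitude: -0.00000460° × 111320 × cos 37.1444° ≈ -0.00000460 × 88734.9 = -0.408181 m.
Hypotenuse of the two orthogonal shifts: √(0.257149² + 0.408181²) = 0.482428 m.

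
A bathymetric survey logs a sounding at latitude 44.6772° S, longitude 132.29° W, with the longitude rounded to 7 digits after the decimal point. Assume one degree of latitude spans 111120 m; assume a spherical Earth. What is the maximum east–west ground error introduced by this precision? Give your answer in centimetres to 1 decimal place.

0.4 centimetres

Rounding to 7 decimal places leaves the longitude within ±5e-08° of the true value.
One degree of longitude at 44.6772° is 111120 × cos 44.6772° ≈ 111120 × 0.7111 = 79015.1 m.
So at most 5e-08° × 79015.1 ≈ 0.00395076 m east–west.
That is 0.00395076 m = 0.39508 cm.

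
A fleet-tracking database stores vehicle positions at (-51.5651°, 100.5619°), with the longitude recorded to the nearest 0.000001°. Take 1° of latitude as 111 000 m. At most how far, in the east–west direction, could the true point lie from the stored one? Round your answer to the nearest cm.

Rounding to 6 decimal places leaves the longitude within ±5e-07° of the true value.
At latitude 51.5651° a degree of longitude spans 111000 m × cos 51.5651° = 111000 × 0.6216 ≈ 69000.4 m.
East–west error: 5e-07° × 69000.4 m/° ≈ 0.0345002 m.
That is 0.0345002 m = 3.45 cm.

3 cm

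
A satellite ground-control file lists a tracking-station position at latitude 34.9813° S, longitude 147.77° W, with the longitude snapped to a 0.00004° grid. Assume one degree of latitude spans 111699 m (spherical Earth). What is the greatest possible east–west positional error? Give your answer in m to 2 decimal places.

With a 0.00004° grid the true value lies within half a step, ±0.00004°/2 = ±2e-05°, of the stored one.
One degree of longitude at 34.9813° is 111699 × cos 34.9813° ≈ 111699 × 0.8193 = 91519.4 m.
East–west error: 2e-05° × 91519.4 m/° ≈ 1.83039 m.

1.83 m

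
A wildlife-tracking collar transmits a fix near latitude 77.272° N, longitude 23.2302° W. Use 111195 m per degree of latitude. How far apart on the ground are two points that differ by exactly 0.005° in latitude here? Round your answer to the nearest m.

Along a meridian 0.005° is 0.005 × 111195 = 555.975 m.

556 m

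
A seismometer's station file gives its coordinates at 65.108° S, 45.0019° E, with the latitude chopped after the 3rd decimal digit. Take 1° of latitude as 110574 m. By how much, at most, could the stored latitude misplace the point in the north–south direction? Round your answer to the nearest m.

111 m

Truncating at 3 decimal places can drop up to a full unit in the last place, so the latitude may be off by as much as 0.001°.
North–south distance: 0.001° × 110574 m/° = 110.574 m.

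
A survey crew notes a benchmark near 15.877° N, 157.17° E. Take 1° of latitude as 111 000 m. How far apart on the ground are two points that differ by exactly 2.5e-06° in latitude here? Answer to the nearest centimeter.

2.5e-06° × 111000 m/° = 0.2775 m.
That is 0.2775 m = 27.75 cm.

28 centimeters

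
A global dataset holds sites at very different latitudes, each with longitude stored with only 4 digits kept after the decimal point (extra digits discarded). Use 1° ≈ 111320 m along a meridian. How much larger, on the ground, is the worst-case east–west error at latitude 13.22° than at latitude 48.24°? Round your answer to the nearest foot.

Truncating at 4 decimal places can drop up to a full unit in the last place, so the longitude may be off by as much as 0.0001°.
Error at 13.22° = 0.0001° × 111320 × cos 13.22° ≈ 11.132 × 0.9735 = 10.837 m.
At 48.24°: 0.0001° × 111320 × cos 48.24° = 0.0001 × 111320 × 0.6660 ≈ 7.414 m.
So the lower-latitude error exceeds the higher by 10.837 − 7.414 = 3.4229 m.
Converting: 3.42295 m × 3.2808 ft/m ≈ 11.23 ft.

11 feet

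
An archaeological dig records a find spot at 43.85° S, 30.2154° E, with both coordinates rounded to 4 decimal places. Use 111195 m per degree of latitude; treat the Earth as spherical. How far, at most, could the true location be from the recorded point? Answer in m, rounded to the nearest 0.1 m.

Rounding to 4 decimal places leaves each coordinate within ±5e-05° of the true value.
N–S: 5e-05° × 111195 m/° = 5.55975 m.
East–west component at 43.85°: 5e-05° × 111195 × cos 43.85° ≈ 5e-05 × 80188.9 ≈ 4.00945 m.
The two errors are perpendicular, so the maximum displacement is √(5.55975² + 4.00945²) ≈ 6.85467 m.

6.9 m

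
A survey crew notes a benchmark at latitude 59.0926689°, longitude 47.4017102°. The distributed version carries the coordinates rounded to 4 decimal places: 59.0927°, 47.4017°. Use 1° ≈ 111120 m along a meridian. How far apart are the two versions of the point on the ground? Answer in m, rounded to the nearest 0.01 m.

3.50 m

The latitude changed by -0.0000311° and the longitude by +0.0000102°.
N–S: -0.0000311° × 111120 m/° = -3.45583 m.
East–west at this latitude: 0.0000102° × 111120 × cos 59.0927° ≈ 0.0000102 × 57076.9 = 0.582184 m.
Distance: √(3.45583² + 0.582184²) ≈ 3.50453 m.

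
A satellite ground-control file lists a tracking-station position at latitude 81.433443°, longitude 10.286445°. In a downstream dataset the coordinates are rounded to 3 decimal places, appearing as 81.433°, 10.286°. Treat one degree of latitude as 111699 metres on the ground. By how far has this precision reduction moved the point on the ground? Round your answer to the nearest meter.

Δlat = 81.433443 − 81.433 = +0.000443°; Δlon = 10.286445 − 10.286 = +0.000445°.
N–S: 0.000443° × 111699 m/° = 49.4827 m.
E–W at 81.433°: 0.000445° × 111699 × cos 81.433° = 0.000445 × 111699 × 0.1490 ≈ 7.4045 m.
Combined displacement = (49.4827² + 7.4045²)^½ ≈ 50.0336 m.

50 meters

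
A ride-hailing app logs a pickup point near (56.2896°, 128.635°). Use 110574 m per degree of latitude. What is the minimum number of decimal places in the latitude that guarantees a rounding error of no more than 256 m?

One degree of latitude covers 110574 m.
N decimal places → at most half a unit in the last place, 0.5 × 10⁻ᴺ° = 110574/2 × 10⁻ᴺ m.
Need 0.5 × 110574 × 10⁻ᴺ ≤ 256 → 10⁻ᴺ ≤ 4.630e-03, so N ≥ 2.33.
N = 2 would give 553 m (too coarse); N = 3 gives 55.3 m ≤ 256 m.

3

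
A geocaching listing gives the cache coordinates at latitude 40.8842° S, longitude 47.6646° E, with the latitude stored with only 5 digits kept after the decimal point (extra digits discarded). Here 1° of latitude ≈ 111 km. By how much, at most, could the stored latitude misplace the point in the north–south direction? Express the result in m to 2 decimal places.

Truncating at 5 decimal places can drop up to a full unit in the last place, so the latitude may be off by as much as 1e-05°.
North–south distance: 1e-05° × 111000 m/° = 1.11 m.

1.11 m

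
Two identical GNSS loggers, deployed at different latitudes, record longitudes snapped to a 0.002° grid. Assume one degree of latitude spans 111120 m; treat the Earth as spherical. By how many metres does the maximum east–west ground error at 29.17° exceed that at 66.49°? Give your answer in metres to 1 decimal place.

With a 0.002° grid the true value lies within half a step, ±0.002°/2 = ±0.001°, of the stored one.
Error at 29.17° = 0.001° × 111120 × cos 29.17° ≈ 111.12 × 0.8732 = 97.027 m.
At 66.49°: 0.001° × 111120 × cos 66.49° = 0.001 × 111120 × 0.3989 ≈ 44.327 m.
So the lower-latitude error exceeds the higher by 97.027 − 44.327 = 52.701 m.

52.7 metres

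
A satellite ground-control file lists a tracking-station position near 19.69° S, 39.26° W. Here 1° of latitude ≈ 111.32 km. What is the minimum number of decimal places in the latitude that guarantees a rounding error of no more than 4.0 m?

5 decimal places

One degree of latitude covers 111320 m.
Rounding to N decimal places gives at most 0.5 × 10⁻ᴺ degrees of error, i.e. 0.5 × 10⁻ᴺ × 111320 m.
Setting 55660 × 10⁻ᴺ ≤ 4.0 gives 10ᴺ ≥ 1.392e+04, i.e. N ≥ 4.14.
At 4 places the error can reach 5.57 m, but 5 places keeps it to 0.557 m.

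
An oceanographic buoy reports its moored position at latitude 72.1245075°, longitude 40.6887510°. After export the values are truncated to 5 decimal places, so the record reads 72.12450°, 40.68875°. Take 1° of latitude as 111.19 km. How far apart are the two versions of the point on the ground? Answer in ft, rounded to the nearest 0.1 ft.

The latitude changed by +0.0000075° and the longitude by +0.0000010°.
North–south shift: 0.0000075 × 111190 = 0.833925 m.
East–west at this latitude: 0.0000010° × 111190 × cos 72.1245° ≈ 0.0000010 × 34129.7 = 0.0341297 m.
Distance: √(0.833925² + 0.0341297²) ≈ 0.834623 m.
In feet: 0.834623 m ÷ 0.3048 ≈ 2.7383 ft.

2.7 ft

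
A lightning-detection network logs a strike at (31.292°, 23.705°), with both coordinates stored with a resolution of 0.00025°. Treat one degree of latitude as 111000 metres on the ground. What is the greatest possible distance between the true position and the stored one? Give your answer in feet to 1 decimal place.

59.9 feet

With a 0.00025° grid the true value lies within half a step, ±0.00025°/2 = ±0.000125°, of the stored one.
Latitude error → 0.000125 × 111000 = 13.875 m along the meridian.
E–W at 31.292°: 0.000125° × 111000 × cos 31.292° = 0.000125 × 111000 × 0.8545 ≈ 11.8566 m.
The two errors are perpendicular, so the maximum displacement is √(13.875² + 11.8566²) ≈ 18.2509 m.
In feet: 18.2509 m ÷ 0.3048 ≈ 59.878 ft.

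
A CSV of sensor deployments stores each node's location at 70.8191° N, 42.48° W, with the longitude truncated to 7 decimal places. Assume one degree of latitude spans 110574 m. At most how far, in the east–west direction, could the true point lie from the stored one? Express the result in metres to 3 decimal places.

0.004 metres

Truncating at 7 decimal places can drop up to a full unit in the last place, so the longitude may be off by as much as 1e-07°.
At latitude 70.8191° a degree of longitude spans 110574 m × cos 70.8191° = 110574 × 0.3286 ≈ 36329.3 m.
So at most 1e-07° × 36329.3 ≈ 0.00363293 m east–west.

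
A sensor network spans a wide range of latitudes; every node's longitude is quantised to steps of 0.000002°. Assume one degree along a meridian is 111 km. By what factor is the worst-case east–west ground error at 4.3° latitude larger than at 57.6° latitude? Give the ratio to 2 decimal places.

With a 0.000002° grid the true value lies within half a step, ±0.000002°/2 = ±1e-06°, of the stored one.
At 4.3°: 1e-06° × 111000 × cos 4.3° = 1e-06 × 111000 × 0.9972 ≈ 0.11069 m.
At 57.6°: 1e-06° × 111000 × cos 57.6° = 1e-06 × 111000 × 0.5358 ≈ 0.059477 m.
Ratio: 0.11069 / 0.059477 = cos 4.3° / cos 57.6° ≈ 1.8610.

1.86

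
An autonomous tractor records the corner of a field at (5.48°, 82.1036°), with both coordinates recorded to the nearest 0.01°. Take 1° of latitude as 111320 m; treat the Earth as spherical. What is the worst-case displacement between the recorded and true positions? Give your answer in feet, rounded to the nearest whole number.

Rounding to 2 decimal places leaves each coordinate within ±0.005° of the true value.
N–S: 0.005° × 111320 m/° = 556.6 m.
Longitude error → 0.005 × 111320 × cos 5.48° = 0.005 × 111320 × 0.9954 ≈ 554.056 m.
Combining orthogonally: (556.6² + 554.056²)^½ ≈ 785.355 m.
Converting: 785.355 m × 3.2808 ft/m ≈ 2576.6 ft.

2577 feet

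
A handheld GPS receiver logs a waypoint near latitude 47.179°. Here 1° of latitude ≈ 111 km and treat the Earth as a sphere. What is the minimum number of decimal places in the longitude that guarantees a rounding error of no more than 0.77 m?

5 decimal places

At 47.179° one degree of longitude covers 111000 × cos 47.179° ≈ 111000 × 0.6797 ≈ 75447.8 m.
N decimal places → at most half a unit in the last place, 0.5 × 10⁻ᴺ° = 75447.8/2 × 10⁻ᴺ m.
Need 0.5 × 75447.8 × 10⁻ᴺ ≤ 0.77 → 10⁻ᴺ ≤ 2.041e-05, so N ≥ 4.69.
So 5 decimal places suffice (0.377 m); 4 would allow up to 3.77 m.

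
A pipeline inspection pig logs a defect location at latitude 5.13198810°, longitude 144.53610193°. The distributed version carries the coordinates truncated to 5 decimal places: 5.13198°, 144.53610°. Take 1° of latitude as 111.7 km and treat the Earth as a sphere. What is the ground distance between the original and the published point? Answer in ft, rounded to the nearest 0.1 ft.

3.1 ft

Δlat = 5.13198810 − 5.13198 = +0.00000810°; Δlon = 144.53610193 − 144.53610 = +0.00000193°.
North–south shift: 0.00000810 × 111700 = 0.90477 m.
E–W at 5.13198°: 0.00000193° × 111700 × cos 5.13198° = 0.00000193 × 111700 × 0.9960 ≈ 0.214717 m.
Hypotenuse of the two orthogonal shifts: √(0.90477² + 0.214717²) = 0.929899 m.
In feet: 0.929899 m ÷ 0.3048 ≈ 3.0508 ft.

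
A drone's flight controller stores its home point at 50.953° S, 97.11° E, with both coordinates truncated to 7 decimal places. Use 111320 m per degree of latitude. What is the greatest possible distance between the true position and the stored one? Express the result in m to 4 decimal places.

Truncating at 7 decimal places can drop up to a full unit in the last place, so each coordinate may be off by as much as 1e-07°.
N–S: 1e-07° × 111320 m/° = 0.011132 m.
East–west component at 50.953°: 1e-07° × 111320 × cos 50.953° ≈ 1e-07 × 70126.9 ≈ 0.00701269 m.
Worst case both components are at the extreme and orthogonal: √(0.011132² + 0.00701269²) ≈ 0.0131567 m.

0.0132 m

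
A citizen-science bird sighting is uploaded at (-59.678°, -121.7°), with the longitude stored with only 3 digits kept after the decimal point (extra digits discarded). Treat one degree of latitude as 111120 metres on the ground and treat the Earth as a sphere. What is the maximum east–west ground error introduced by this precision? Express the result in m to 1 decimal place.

56.1 m

Truncating at 3 decimal places can drop up to a full unit in the last place, so the longitude may be off by as much as 0.001°.
One degree of longitude at 59.678° is 111120 × cos 59.678° ≈ 111120 × 0.5049 = 56099.9 m.
Maximum E–W displacement: 0.001 × 56099.9 = 56.0999 m.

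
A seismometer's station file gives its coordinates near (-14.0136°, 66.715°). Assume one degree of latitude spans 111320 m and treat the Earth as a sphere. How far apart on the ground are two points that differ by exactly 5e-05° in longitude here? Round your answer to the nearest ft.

5e-05° of longitude at 14.0136° is 5e-05 × 111320 × cos 14.0136° ≈ 5e-05 × 108007 = 5.40035 m.
In feet: 5.40035 m ÷ 0.3048 ≈ 17.718 ft.

18 ft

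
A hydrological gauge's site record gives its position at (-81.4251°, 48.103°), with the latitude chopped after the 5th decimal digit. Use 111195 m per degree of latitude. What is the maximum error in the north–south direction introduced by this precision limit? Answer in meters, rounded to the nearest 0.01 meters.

1.11 meters

Truncating at 5 decimal places can drop up to a full unit in the last place, so the latitude may be off by as much as 1e-05°.
So the N–S error is at most 1e-05 × 111195 = 1.11195 m.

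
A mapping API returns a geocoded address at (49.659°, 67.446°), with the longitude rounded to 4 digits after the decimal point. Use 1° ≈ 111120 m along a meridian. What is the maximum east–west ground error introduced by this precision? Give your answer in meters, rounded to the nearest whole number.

4 meters

Rounding to 4 decimal places leaves the longitude within ±5e-05° of the true value.
One degree of longitude at 49.659° is 111120 × cos 49.659° ≈ 111120 × 0.6473 = 71931.9 m.
So at most 5e-05° × 71931.9 ≈ 3.5966 m east–west.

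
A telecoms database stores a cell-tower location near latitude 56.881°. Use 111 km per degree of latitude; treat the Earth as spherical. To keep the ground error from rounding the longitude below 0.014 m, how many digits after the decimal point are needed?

7 decimal places

At 56.881° one degree of longitude covers 111000 × cos 56.881° ≈ 111000 × 0.5464 ≈ 60648.1 m.
N decimal places → at most half a unit in the last place, 0.5 × 10⁻ᴺ° = 60648.1/2 × 10⁻ᴺ m.
Setting 30324.1 × 10⁻ᴺ ≤ 0.014 gives 10ᴺ ≥ 2.166e+06, i.e. N ≥ 6.34.
At 6 places the error can reach 0.0303 m, but 7 places keeps it to 0.00303 m.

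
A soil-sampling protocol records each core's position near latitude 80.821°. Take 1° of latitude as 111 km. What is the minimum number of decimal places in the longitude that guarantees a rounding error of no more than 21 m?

At 80.821° one degree of longitude covers 111000 × cos 80.821° ≈ 111000 × 0.1595 ≈ 17706.7 m.
N decimal places → at most half a unit in the last place, 0.5 × 10⁻ᴺ° = 17706.7/2 × 10⁻ᴺ m.
Need 0.5 × 17706.7 × 10⁻ᴺ ≤ 21 → 10⁻ᴺ ≤ 2.372e-03, so N ≥ 2.62.
At 2 places the error can reach 88.5 m, but 3 places keeps it to 8.85 m.

3 decimal places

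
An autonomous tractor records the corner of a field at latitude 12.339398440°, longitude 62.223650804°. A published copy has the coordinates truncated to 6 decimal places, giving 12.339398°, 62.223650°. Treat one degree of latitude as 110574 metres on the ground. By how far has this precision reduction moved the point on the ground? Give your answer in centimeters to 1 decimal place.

10.0 centimeters

Δlat = 12.339398440 − 12.339398 = +0.000000440°; Δlon = 62.223650804 − 62.223650 = +0.000000804°.
N–S: 0.000000440° × 110574 m/° = 0.0486526 m.
East–west at this latitude: 0.000000804° × 110574 × cos 12.3394° ≈ 0.000000804 × 108020 = 0.0868478 m.
Combined displacement = (0.0486526² + 0.0868478²)^½ ≈ 0.099547 m.
That is 0.099547 m = 9.9547 cm.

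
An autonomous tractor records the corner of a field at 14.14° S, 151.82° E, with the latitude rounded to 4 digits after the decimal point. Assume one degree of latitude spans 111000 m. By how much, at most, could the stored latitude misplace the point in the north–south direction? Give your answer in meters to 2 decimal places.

5.55 meters

Rounding to 4 decimal places leaves the latitude within ±5e-05° of the true value.
North–south distance: 5e-05° × 111000 m/° = 5.55 m.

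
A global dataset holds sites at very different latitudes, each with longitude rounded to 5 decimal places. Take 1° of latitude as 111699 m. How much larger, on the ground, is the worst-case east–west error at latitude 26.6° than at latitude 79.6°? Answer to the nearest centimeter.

40 centimeters

Rounding to 5 decimal places leaves the longitude within ±5e-06° of the true value.
At 26.6°: 5e-06° × 111699 × cos 26.6° = 5e-06 × 111699 × 0.8942 ≈ 0.49938 m.
Error at 79.6° = 5e-06° × 111699 × cos 79.6° ≈ 0.5585 × 0.1805 = 0.10082 m.
So the lower-latitude error exceeds the higher by 0.49938 − 0.10082 = 0.39856 m.
That is 0.398562 m = 39.856 cm.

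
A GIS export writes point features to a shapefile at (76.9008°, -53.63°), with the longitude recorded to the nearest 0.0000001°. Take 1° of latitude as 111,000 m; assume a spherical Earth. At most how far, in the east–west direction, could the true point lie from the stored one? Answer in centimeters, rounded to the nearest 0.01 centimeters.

0.13 centimeters

Rounding to 7 decimal places leaves the longitude within ±5e-08° of the true value.
One degree of longitude at 76.9008° is 111000 × cos 76.9008° ≈ 111000 × 0.2266 = 25156.8 m.
Maximum E–W displacement: 5e-08 × 25156.8 = 0.00125784 m.
That is 0.00125784 m = 0.12578 cm.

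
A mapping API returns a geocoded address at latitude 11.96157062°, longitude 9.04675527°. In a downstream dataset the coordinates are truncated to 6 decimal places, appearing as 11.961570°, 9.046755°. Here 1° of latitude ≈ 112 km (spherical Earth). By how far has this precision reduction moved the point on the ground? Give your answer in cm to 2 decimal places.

7.55 cm

Δlat = 11.96157062 − 11.961570 = +0.00000062°; Δlon = 9.04675527 − 9.046755 = +0.00000027°.
North–south shift: 0.00000062 × 112000 = 0.06944 m.
East–west at this latitude: 0.00000027° × 112000 × cos 11.9616° ≈ 0.00000027 × 109568 = 0.0295834 m.
Hypotenuse of the two orthogonal shifts: √(0.06944² + 0.0295834²) = 0.0754791 m.
That is 0.0754791 m = 7.5479 cm.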